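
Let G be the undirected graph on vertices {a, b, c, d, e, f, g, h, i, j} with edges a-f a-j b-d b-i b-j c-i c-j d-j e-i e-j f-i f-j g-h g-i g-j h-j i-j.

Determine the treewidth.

A width-2 tree decomposition is:
Bags: B1 = {c, i, j}  B2 = {b, i, j}  B3 = {f, i, j}  B4 = {a, f, j}  B5 = {g, i, j}  B6 = {e, i, j}  B7 = {g, h, j}  B8 = {b, d, j}
Tree: B1–B2, B2–B3, B3–B4, B2–B5, B5–B6, B5–B7, B2–B8
Each bag holds 3 vertices, so the decomposition has width 2, which upper-bounds the treewidth. For the lower bound, the 3 vertices {b, d, j} are pairwise adjacent, and any tree decomposition puts a clique entirely inside one bag — forcing width ≥ 2. The upper and lower bounds meet at 2, so that is the treewidth.

2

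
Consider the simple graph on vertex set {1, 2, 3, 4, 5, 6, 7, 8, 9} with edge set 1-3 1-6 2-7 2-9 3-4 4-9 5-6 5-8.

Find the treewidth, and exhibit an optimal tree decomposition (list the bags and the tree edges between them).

Treewidth 1.
One optimal decomposition is:
Bags: B1 = {5, 8}  B2 = {5, 6}  B3 = {1, 6}  B4 = {1, 3}  B5 = {3, 4}  B6 = {4, 9}  B7 = {2, 9}  B8 = {2, 7}
Tree: B1–B2, B2–B3, B3–B4, B4–B5, B5–B6, B6–B7, B7–B8

Each bag holds 2 vertices, so the decomposition has width 1, which upper-bounds the treewidth. G has an edge, so its treewidth is at least 1. Therefore the treewidth is 1.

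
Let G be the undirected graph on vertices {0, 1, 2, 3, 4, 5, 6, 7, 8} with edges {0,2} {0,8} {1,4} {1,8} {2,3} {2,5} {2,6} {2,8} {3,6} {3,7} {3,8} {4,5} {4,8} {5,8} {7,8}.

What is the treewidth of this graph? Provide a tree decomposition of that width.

Each bag holds 3 vertices, so the decomposition has width 2, which upper-bounds the treewidth. For the lower bound, the 3 vertices {1, 4, 8} are pairwise adjacent, and any tree decomposition puts a clique entirely inside one bag — forcing width ≥ 2. Combining the bounds, tw(G) = 2.

Treewidth 2.
Bags: B1 = {2, 5, 8}  B2 = {2, 3, 8}  B3 = {4, 5, 8}  B4 = {1, 4, 8}  B5 = {2, 3, 6}  B6 = {0, 2, 8}  B7 = {3, 7, 8}
Tree: B1–B2, B1–B3, B3–B4, B2–B5, B1–B6, B2–B7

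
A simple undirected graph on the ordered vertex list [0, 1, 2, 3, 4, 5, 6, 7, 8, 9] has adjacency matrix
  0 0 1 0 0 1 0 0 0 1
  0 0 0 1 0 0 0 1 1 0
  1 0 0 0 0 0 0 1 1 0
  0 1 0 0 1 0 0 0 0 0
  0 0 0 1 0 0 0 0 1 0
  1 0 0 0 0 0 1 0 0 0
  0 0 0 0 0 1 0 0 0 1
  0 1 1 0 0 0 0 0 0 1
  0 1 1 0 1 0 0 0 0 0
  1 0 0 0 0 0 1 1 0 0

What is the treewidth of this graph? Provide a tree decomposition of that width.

Each bag holds 3 vertices, so the decomposition has width 2, which upper-bounds the treewidth. The edges 4–3–1–8–4 form a cycle, so G is not a tree and its treewidth is at least 2. The upper and lower bounds meet at 2, so that is the treewidth.

Treewidth 2.
One optimal decomposition is:
Bags: B1 = {3, 4, 8}  B2 = {1, 3, 8}  B3 = {1, 2, 8}  B4 = {1, 2, 7}  B5 = {0, 2, 7}  B6 = {0, 7, 9}  B7 = {0, 5, 9}  B8 = {5, 6, 9}
Tree: B1–B2, B2–B3, B3–B4, B4–B5, B5–B6, B6–B7, B7–B8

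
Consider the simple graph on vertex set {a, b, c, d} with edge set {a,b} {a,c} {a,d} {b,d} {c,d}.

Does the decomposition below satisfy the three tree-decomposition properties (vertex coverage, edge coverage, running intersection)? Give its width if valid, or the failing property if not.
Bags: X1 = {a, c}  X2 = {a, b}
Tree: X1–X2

No — vertex d appears in no bag.

A tree decomposition must satisfy three properties: every vertex lies in some bag; for every edge, both endpoints lie together in some bag; and for every vertex, the bags containing it form a connected subtree. Here vertex d appears in no bag, so the decomposition is invalid.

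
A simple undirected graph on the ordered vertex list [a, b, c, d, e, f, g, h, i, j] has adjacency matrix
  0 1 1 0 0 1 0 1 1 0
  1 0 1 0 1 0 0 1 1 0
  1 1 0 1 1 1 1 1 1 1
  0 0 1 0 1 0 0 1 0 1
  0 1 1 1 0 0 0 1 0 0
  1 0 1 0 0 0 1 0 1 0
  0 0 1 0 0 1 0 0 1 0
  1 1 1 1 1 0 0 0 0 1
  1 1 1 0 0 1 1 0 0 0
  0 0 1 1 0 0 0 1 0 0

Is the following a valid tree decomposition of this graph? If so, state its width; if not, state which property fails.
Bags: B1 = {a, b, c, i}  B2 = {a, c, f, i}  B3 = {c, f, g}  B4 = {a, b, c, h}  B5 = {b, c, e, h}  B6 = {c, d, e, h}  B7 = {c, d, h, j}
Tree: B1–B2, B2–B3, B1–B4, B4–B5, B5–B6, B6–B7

A tree decomposition must satisfy three properties: every vertex lies in some bag; for every edge, both endpoints lie together in some bag; and for every vertex, the bags containing it form a connected subtree. Here edge (i,g) lies in no bag, so the decomposition is invalid.

No — edge (i,g) lies in no bag.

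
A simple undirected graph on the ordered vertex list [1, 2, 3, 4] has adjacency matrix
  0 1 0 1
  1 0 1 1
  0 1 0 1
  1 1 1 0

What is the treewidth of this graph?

2

A width-2 tree decomposition is:
Bags: B1 = {1, 2, 4}  B2 = {2, 3, 4}
Tree: B1–B2
The largest bag has 3 vertices, giving width 2; this decomposition certifies tw(G) ≤ 2. On the other hand G contains the 3-clique {1, 2, 4}. A clique must lie in a single bag of any decomposition, so no decomposition can have width below 2. Combining the bounds, tw(G) = 2.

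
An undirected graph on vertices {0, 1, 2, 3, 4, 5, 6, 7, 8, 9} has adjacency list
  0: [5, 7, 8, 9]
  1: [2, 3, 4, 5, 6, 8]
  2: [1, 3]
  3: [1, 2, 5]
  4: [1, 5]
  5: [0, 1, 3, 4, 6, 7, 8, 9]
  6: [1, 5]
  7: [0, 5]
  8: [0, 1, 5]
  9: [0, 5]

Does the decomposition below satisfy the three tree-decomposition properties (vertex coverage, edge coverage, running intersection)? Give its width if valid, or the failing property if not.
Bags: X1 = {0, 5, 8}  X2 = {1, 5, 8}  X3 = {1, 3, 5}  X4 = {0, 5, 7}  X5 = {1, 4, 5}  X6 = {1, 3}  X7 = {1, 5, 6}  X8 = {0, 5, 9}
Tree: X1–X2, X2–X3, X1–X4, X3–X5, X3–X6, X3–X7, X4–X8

No — vertex 2 appears in no bag.

A tree decomposition must satisfy three properties: every vertex lies in some bag; for every edge, both endpoints lie together in some bag; and for every vertex, the bags containing it form a connected subtree. Here vertex 2 appears in no bag, so the decomposition is invalid.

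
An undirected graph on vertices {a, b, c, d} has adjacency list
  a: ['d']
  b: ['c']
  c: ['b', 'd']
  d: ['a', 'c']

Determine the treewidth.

1

A width-1 tree decomposition is:
Bags: B1 = {c, d}  B2 = {a, d}  B3 = {b, c}
Tree: B1–B2, B1–B3
Each bag holds 2 vertices, so the decomposition has width 1, which upper-bounds the treewidth. Any graph with an edge has treewidth ≥ 1, and G has the edge c–d. The upper and lower bounds meet at 1, so that is the treewidth.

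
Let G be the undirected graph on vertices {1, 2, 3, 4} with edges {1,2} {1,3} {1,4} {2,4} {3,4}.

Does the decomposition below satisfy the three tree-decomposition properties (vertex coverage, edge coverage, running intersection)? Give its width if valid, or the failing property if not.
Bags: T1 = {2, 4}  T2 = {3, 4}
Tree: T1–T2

A tree decomposition must satisfy three properties: every vertex lies in some bag; for every edge, both endpoints lie together in some bag; and for every vertex, the bags containing it form a connected subtree. Here vertex 1 appears in no bag, so the decomposition is invalid.

No — vertex 1 appears in no bag.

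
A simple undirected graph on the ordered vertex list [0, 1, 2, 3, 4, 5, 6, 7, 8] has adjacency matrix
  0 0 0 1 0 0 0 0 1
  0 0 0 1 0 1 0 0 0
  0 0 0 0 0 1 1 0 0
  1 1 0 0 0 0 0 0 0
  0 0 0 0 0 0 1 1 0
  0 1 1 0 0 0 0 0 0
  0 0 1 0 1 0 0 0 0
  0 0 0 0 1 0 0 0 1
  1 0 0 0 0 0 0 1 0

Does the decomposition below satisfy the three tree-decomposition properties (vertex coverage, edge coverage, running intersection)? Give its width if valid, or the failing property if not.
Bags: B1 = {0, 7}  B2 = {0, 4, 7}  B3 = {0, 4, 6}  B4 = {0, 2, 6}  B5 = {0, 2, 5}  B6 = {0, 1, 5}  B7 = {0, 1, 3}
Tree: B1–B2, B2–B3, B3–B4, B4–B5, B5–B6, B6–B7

No — vertex 8 appears in no bag.

A tree decomposition must satisfy three properties: every vertex lies in some bag; for every edge, both endpoints lie together in some bag; and for every vertex, the bags containing it form a connected subtree. Here vertex 8 appears in no bag, so the decomposition is invalid.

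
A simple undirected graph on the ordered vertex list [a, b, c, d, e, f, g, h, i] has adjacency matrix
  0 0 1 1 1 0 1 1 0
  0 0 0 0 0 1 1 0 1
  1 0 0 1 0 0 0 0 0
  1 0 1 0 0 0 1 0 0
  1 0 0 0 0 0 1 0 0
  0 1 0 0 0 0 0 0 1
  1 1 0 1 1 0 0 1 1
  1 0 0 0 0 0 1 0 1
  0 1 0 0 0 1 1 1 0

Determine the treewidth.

2

A width-2 tree decomposition is:
Bags: B1 = {g, h, i}  B2 = {a, g, h}  B3 = {b, g, i}  B4 = {b, f, i}  B5 = {a, e, g}  B6 = {a, d, g}  B7 = {a, c, d}
Tree: B1–B2, B1–B3, B3–B4, B2–B5, B5–B6, B6–B7
The largest bag has 3 vertices, giving width 2; this decomposition certifies tw(G) ≤ 2. Conversely, {a, d, g} is a clique of size 3, and the vertices of any clique must share a bag in every tree decomposition; so some bag has ≥ 3 vertices and tw(G) ≥ 2. Combining the bounds, tw(G) = 2.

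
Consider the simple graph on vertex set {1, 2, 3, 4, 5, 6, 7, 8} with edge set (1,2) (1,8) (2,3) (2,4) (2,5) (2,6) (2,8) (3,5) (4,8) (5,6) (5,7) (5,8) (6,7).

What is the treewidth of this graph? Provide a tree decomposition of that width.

Treewidth 2.
Bags: B1 = {1, 2, 8}  B2 = {2, 5, 8}  B3 = {2, 3, 5}  B4 = {2, 5, 6}  B5 = {5, 6, 7}  B6 = {2, 4, 8}
Tree: B1–B2, B2–B3, B3–B4, B4–B5, B2–B6

Each bag holds 3 vertices, so the decomposition has width 2, which upper-bounds the treewidth. For the lower bound, the 3 vertices {1, 2, 8} are pairwise adjacent, and any tree decomposition puts a clique entirely inside one bag — forcing width ≥ 2. The upper and lower bounds meet at 2, so that is the treewidth.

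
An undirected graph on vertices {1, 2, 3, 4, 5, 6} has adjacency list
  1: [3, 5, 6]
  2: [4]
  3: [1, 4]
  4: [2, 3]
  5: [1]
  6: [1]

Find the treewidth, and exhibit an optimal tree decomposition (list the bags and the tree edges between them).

Treewidth 1.
One optimal decomposition is:
Bags: B1 = {1, 3}  B2 = {3, 4}  B3 = {1, 5}  B4 = {2, 4}  B5 = {1, 6}
Tree: B1–B2, B1–B3, B2–B4, B3–B5

Each bag holds 2 vertices, so the decomposition has width 1, which upper-bounds the treewidth. G has an edge, so its treewidth is at least 1. Combining the bounds, tw(G) = 1.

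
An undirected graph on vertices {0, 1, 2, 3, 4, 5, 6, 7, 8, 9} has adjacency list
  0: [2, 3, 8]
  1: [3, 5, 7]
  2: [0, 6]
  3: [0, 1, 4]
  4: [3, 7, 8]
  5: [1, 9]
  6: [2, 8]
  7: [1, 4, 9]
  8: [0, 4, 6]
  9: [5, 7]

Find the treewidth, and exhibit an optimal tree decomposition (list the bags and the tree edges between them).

Each bag holds 3 vertices, so the decomposition has width 2, which upper-bounds the treewidth. The edges 5–9–7–1–5 form a cycle, so G is not a tree and its treewidth is at least 2. Hence tw(G) = 2 exactly.

Treewidth 2.
One optimal decomposition is:
Bags: B1 = {1, 5, 9}  B2 = {1, 7, 9}  B3 = {1, 3, 7}  B4 = {3, 4, 7}  B5 = {0, 3, 4}  B6 = {0, 4, 8}  B7 = {0, 2, 8}  B8 = {2, 6, 8}
Tree: B1–B2, B2–B3, B3–B4, B4–B5, B5–B6, B6–B7, B7–B8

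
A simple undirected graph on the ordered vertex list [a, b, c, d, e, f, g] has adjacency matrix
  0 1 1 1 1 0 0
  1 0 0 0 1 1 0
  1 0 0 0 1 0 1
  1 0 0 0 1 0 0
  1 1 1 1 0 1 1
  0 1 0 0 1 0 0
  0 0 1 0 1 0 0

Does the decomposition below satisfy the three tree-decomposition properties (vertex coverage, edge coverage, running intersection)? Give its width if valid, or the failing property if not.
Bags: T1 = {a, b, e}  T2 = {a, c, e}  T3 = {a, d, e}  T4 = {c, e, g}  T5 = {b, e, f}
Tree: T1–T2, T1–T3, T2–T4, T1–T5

Yes; width 2.

Every vertex of G appears in some bag (union = {a, b, c, d, e, f, g}); every edge is covered by a bag; and for each vertex v the set of bags containing v is connected in the bag tree. The decomposition is therefore valid. The largest bag has 3 vertices, so the width is 2.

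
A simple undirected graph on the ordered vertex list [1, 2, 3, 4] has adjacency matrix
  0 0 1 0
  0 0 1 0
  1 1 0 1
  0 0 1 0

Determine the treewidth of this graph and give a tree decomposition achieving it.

Every bag has size at most 2, so the width is 2 − 1 = 1 and tw(G) ≤ 1. Since G has at least one edge (e.g. 4–3), it is not an edgeless graph, so tw(G) ≥ 1. The upper and lower bounds meet at 1, so that is the treewidth.

Treewidth 1.
Bags: B1 = {3, 4}  B2 = {1, 3}  B3 = {2, 3}
Tree: B1–B2, B2–B3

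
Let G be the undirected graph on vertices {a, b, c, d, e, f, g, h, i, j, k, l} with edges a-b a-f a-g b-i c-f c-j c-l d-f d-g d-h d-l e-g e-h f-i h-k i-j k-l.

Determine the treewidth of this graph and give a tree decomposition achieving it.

Every bag has size at most 4, so the width is 4 − 1 = 3 and tw(G) ≤ 3. For the lower bound: the 4 vertex sets {e,h,k}, {l}, {d}, {a,c,f,g} are disjoint, each induces a connected subgraph, and every pair is joined by at least one edge of G. Contracting each set to a single vertex therefore yields K_{4} as a minor, and since treewidth is minor-monotone, tw(G) ≥ tw(K_{4}) = 3. Combining the bounds, tw(G) = 3.

Treewidth 3.
One such decomposition:
Bags: B1 = {e, h, k, l}  B2 = {d, e, h, l}  B3 = {d, e, g, l}  B4 = {c, d, g, l}  B5 = {c, d, f, g}  B6 = {a, c, f, g}  B7 = {a, c, f, j}  B8 = {a, f, i, j}  B9 = {a, b, i, j}
Tree: B1–B2, B2–B3, B3–B4, B4–B5, B5–B6, B6–B7, B7–B8, B8–B9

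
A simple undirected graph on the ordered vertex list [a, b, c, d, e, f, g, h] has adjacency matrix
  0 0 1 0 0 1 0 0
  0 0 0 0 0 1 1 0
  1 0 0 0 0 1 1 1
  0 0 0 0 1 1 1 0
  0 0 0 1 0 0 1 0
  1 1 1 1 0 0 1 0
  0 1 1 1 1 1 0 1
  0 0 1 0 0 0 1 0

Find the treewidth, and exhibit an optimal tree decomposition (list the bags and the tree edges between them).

Treewidth 2.
Bags: B1 = {d, f, g}  B2 = {c, f, g}  B3 = {a, c, f}  B4 = {c, g, h}  B5 = {d, e, g}  B6 = {b, f, g}
Tree: B1–B2, B2–B3, B2–B4, B1–B5, B2–B6

The largest bag has 3 vertices, giving width 2; this decomposition certifies tw(G) ≤ 2. On the other hand G contains the 3-clique {d, e, g}. A clique must lie in a single bag of any decomposition, so no decomposition can have width below 2. Therefore the treewidth is 2.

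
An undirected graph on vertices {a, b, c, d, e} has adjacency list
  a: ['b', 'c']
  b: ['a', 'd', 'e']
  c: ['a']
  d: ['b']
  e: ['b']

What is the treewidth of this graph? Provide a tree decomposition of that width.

Each bag holds 2 vertices, so the decomposition has width 1, which upper-bounds the treewidth. Any graph with an edge has treewidth ≥ 1, and G has the edge e–b. Hence tw(G) = 1 exactly.

Treewidth 1.
Bags: B1 = {b, e}  B2 = {b, d}  B3 = {a, b}  B4 = {a, c}
Tree: B1–B2, B1–B3, B3–B4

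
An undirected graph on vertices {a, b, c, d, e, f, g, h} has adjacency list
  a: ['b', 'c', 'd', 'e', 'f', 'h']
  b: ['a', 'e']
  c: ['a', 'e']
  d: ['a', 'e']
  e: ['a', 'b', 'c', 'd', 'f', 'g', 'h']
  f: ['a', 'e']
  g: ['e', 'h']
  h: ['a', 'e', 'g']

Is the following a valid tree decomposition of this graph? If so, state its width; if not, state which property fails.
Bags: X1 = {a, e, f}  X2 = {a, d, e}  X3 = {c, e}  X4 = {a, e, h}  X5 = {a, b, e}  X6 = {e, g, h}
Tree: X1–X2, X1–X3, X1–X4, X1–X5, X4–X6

A tree decomposition must satisfy three properties: every vertex lies in some bag; for every edge, both endpoints lie together in some bag; and for every vertex, the bags containing it form a connected subtree. Here edge (a,c) lies in no bag, so the decomposition is invalid.

No — edge (a,c) lies in no bag.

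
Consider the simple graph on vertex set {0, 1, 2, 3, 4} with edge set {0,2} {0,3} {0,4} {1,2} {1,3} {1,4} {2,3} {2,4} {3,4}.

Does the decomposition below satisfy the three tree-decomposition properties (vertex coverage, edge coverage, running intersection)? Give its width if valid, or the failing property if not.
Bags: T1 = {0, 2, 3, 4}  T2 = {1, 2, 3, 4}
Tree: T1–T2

Yes; width 3.

Every vertex of G appears in some bag (union = {0, 1, 2, 3, 4}); every edge is covered by a bag; and for each vertex v the set of bags containing v is connected in the bag tree. The decomposition is therefore valid. The largest bag has 4 vertices, so the width is 3.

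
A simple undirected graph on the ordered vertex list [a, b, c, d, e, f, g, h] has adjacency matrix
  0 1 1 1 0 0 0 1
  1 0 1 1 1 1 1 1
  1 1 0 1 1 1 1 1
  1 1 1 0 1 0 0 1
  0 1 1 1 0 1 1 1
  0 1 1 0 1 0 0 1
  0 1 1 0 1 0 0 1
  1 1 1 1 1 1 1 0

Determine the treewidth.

A width-4 tree decomposition is:
Bags: B1 = {b, c, d, e, h}  B2 = {a, b, c, d, h}  B3 = {b, c, e, f, h}  B4 = {b, c, e, g, h}
Tree: B1–B2, B1–B3, B1–B4
Every bag has size at most 5, so the width is 5 − 1 = 4 and tw(G) ≤ 4. On the other hand G contains the 5-clique {b, c, d, e, h}. A clique must lie in a single bag of any decomposition, so no decomposition can have width below 4. Therefore the treewidth is 4.

4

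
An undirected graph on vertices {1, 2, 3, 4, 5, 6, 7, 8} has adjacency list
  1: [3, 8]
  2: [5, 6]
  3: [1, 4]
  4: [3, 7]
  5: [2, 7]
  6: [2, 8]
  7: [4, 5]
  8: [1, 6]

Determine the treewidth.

A width-2 tree decomposition is:
Bags: B1 = {4, 5, 7}  B2 = {2, 4, 5}  B3 = {2, 4, 6}  B4 = {4, 6, 8}  B5 = {1, 4, 8}  B6 = {1, 3, 4}
Tree: B1–B2, B2–B3, B3–B4, B4–B5, B5–B6
The largest bag has 3 vertices, giving width 2; this decomposition certifies tw(G) ≤ 2. Since 4–7–5–2–6–8–1–3–4 is a cycle in G, G is not acyclic. Forests are exactly the graphs of treewidth ≤ 1, so tw(G) ≥ 2. The upper and lower bounds meet at 2, so that is the treewidth.

2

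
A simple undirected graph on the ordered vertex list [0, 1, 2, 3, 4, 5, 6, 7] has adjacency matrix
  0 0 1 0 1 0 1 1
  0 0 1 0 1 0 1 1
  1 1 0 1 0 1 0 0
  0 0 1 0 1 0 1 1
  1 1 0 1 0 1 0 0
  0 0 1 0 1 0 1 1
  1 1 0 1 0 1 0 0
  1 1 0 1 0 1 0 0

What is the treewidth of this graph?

A width-4 tree decomposition is:
Bags: B1 = {2, 4, 5, 6, 7}  B2 = {2, 3, 4, 6, 7}  B3 = {0, 2, 4, 6, 7}  B4 = {1, 2, 4, 6, 7}
Tree: B1–B2, B2–B3, B3–B4
The largest bag has 5 vertices, giving width 4; this decomposition certifies tw(G) ≤ 4. For the lower bound: the 5 vertex sets {5,7}, {3,4}, {0,6}, {2}, {1} are disjoint, each induces a connected subgraph, and every pair is joined by at least one edge of G. Contracting each set to a single vertex therefore yields K_{5} as a minor, and since treewidth is minor-monotone, tw(G) ≥ tw(K_{5}) = 4. Therefore the treewidth is 4.

4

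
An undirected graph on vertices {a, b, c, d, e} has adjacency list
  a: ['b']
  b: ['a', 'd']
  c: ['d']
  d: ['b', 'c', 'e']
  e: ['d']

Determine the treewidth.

A width-1 tree decomposition is:
Bags: B1 = {c, d}  B2 = {b, d}  B3 = {d, e}  B4 = {a, b}
Tree: B1–B2, B2–B3, B2–B4
The largest bag has 2 vertices, giving width 1; this decomposition certifies tw(G) ≤ 1. Any graph with an edge has treewidth ≥ 1, and G has the edge c–d. Combining the bounds, tw(G) = 1.

1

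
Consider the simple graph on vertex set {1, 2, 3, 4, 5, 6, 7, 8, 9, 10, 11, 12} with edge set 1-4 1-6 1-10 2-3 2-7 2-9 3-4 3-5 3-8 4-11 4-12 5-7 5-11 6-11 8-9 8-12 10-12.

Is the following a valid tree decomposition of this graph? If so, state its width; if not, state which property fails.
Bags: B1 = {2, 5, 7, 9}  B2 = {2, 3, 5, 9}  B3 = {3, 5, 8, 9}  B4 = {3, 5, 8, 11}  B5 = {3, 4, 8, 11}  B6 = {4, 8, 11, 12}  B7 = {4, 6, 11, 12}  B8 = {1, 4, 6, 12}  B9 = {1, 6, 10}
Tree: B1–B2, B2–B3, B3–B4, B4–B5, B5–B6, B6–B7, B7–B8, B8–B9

A tree decomposition must satisfy three properties: every vertex lies in some bag; for every edge, both endpoints lie together in some bag; and for every vertex, the bags containing it form a connected subtree. Here edge (12,10) lies in no bag, so the decomposition is invalid.

No — edge (12,10) lies in no bag.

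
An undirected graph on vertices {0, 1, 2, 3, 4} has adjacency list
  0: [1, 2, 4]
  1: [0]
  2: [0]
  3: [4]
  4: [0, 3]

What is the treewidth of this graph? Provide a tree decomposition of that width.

Treewidth 1.
Bags: B1 = {0, 1}  B2 = {0, 2}  B3 = {0, 4}  B4 = {3, 4}
Tree: B1–B2, B1–B3, B3–B4

Each bag holds 2 vertices, so the decomposition has width 1, which upper-bounds the treewidth. Any graph with an edge has treewidth ≥ 1, and G has the edge 0–1. Hence tw(G) = 1 exactly.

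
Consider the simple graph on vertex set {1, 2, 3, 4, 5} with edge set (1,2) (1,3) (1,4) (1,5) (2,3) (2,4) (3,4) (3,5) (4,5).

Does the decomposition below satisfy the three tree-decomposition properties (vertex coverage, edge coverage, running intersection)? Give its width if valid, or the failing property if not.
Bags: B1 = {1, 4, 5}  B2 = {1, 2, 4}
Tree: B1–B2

A tree decomposition must satisfy three properties: every vertex lies in some bag; for every edge, both endpoints lie together in some bag; and for every vertex, the bags containing it form a connected subtree. Here vertex 3 appears in no bag, so the decomposition is invalid.

No — vertex 3 appears in no bag.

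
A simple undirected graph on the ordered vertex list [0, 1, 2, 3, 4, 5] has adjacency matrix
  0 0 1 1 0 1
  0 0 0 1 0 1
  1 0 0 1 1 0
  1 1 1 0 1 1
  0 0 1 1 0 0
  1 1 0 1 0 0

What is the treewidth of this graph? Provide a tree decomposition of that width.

Treewidth 2.
One such decomposition:
Bags: B1 = {0, 2, 3}  B2 = {0, 3, 5}  B3 = {2, 3, 4}  B4 = {1, 3, 5}
Tree: B1–B2, B1–B3, B2–B4

Every bag has size at most 3, so the width is 3 − 1 = 2 and tw(G) ≤ 2. Conversely, {0, 2, 3} is a clique of size 3, and the vertices of any clique must share a bag in every tree decomposition; so some bag has ≥ 3 vertices and tw(G) ≥ 2. Hence tw(G) = 2 exactly.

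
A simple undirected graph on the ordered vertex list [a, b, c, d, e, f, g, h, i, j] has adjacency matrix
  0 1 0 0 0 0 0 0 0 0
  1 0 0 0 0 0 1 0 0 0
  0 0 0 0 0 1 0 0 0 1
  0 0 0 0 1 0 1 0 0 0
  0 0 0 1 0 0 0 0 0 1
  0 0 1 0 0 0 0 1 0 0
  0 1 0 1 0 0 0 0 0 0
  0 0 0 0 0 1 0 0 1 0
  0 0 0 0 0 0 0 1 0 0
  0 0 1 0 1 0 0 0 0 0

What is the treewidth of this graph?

1

A width-1 tree decomposition is:
Bags: B1 = {h, i}  B2 = {f, h}  B3 = {c, f}  B4 = {c, j}  B5 = {e, j}  B6 = {d, e}  B7 = {d, g}  B8 = {b, g}  B9 = {a, b}
Tree: B1–B2, B2–B3, B3–B4, B4–B5, B5–B6, B6–B7, B7–B8, B8–B9
Each bag holds 2 vertices, so the decomposition has width 1, which upper-bounds the treewidth. Since G has at least one edge (e.g. i–h), it is not an edgeless graph, so tw(G) ≥ 1. The upper and lower bounds meet at 1, so that is the treewidth.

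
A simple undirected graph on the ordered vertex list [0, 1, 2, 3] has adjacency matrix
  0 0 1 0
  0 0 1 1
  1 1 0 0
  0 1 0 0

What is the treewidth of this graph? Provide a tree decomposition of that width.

Each bag holds 2 vertices, so the decomposition has width 1, which upper-bounds the treewidth. Any graph with an edge has treewidth ≥ 1, and G has the edge 0–2. Hence tw(G) = 1 exactly.

Treewidth 1.
One such decomposition:
Bags: B1 = {0, 2}  B2 = {1, 2}  B3 = {1, 3}
Tree: B1–B2, B2–B3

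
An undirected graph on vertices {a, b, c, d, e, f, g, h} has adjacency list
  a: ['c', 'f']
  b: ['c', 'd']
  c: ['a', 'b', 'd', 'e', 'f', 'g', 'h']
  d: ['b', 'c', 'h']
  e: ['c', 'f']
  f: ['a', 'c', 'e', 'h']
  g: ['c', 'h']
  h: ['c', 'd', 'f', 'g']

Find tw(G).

2

A width-2 tree decomposition is:
Bags: B1 = {c, f, h}  B2 = {c, d, h}  B3 = {c, g, h}  B4 = {c, e, f}  B5 = {a, c, f}  B6 = {b, c, d}
Tree: B1–B2, B1–B3, B1–B4, B4–B5, B2–B6
Each bag holds 3 vertices, so the decomposition has width 2, which upper-bounds the treewidth. Conversely, {c, d, h} is a clique of size 3, and the vertices of any clique must share a bag in every tree decomposition; so some bag has ≥ 3 vertices and tw(G) ≥ 2. The upper and lower bounds meet at 2, so that is the treewidth.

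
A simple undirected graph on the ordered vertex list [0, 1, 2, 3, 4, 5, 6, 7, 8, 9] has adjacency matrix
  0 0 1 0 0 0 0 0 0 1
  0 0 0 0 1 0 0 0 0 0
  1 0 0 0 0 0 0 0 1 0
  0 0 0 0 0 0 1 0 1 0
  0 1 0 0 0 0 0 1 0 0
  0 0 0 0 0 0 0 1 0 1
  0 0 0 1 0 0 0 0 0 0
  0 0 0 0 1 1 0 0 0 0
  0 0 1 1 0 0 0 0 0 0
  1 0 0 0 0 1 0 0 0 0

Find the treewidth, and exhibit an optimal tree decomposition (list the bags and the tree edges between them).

The largest bag has 2 vertices, giving width 1; this decomposition certifies tw(G) ≤ 1. Any graph with an edge has treewidth ≥ 1, and G has the edge 6–3. Combining the bounds, tw(G) = 1.

Treewidth 1.
Bags: B1 = {3, 6}  B2 = {3, 8}  B3 = {2, 8}  B4 = {0, 2}  B5 = {0, 9}  B6 = {5, 9}  B7 = {5, 7}  B8 = {4, 7}  B9 = {1, 4}
Tree: B1–B2, B2–B3, B3–B4, B4–B5, B5–B6, B6–B7, B7–B8, B8–B9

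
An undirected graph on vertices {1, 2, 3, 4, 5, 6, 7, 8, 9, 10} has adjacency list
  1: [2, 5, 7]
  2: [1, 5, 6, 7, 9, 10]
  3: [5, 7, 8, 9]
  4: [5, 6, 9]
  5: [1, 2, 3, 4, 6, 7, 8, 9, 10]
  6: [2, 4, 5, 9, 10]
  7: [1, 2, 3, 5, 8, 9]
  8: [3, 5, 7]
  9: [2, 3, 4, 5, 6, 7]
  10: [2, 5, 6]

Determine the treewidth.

A width-3 tree decomposition is:
Bags: B1 = {2, 5, 6, 9}  B2 = {2, 5, 7, 9}  B3 = {3, 5, 7, 9}  B4 = {2, 5, 6, 10}  B5 = {4, 5, 6, 9}  B6 = {3, 5, 7, 8}  B7 = {1, 2, 5, 7}
Tree: B1–B2, B2–B3, B1–B4, B1–B5, B3–B6, B2–B7
The largest bag has 4 vertices, giving width 3; this decomposition certifies tw(G) ≤ 3. Conversely, {3, 5, 7, 8} is a clique of size 4, and the vertices of any clique must share a bag in every tree decomposition; so some bag has ≥ 4 vertices and tw(G) ≥ 3. Therefore the treewidth is 3.

3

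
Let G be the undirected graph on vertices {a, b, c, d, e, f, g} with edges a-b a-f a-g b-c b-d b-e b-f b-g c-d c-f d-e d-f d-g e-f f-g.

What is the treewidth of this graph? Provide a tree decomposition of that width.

Treewidth 3.
One optimal decomposition is:
Bags: B1 = {a, b, f, g}  B2 = {b, d, f, g}  B3 = {b, c, d, f}  B4 = {b, d, e, f}
Tree: B1–B2, B2–B3, B3–B4

The largest bag has 4 vertices, giving width 3; this decomposition certifies tw(G) ≤ 3. For the lower bound, the 4 vertices {b, d, f, g} are pairwise adjacent, and any tree decomposition puts a clique entirely inside one bag — forcing width ≥ 3. The upper and lower bounds meet at 3, so that is the treewidth.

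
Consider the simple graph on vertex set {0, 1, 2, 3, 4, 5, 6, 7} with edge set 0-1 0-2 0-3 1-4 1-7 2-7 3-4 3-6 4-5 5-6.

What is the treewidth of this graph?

A width-2 tree decomposition is:
Bags: B1 = {3, 5, 6}  B2 = {3, 4, 5}  B3 = {0, 3, 4}  B4 = {0, 1, 4}  B5 = {0, 1, 2}  B6 = {1, 2, 7}
Tree: B1–B2, B2–B3, B3–B4, B4–B5, B5–B6
The largest bag has 3 vertices, giving width 2; this decomposition certifies tw(G) ≤ 2. For the lower bound, G contains the cycle 6–5–4–3–6, so G is not a forest; only forests have treewidth ≤ 1, hence tw(G) ≥ 2. The upper and lower bounds meet at 2, so that is the treewidth.

2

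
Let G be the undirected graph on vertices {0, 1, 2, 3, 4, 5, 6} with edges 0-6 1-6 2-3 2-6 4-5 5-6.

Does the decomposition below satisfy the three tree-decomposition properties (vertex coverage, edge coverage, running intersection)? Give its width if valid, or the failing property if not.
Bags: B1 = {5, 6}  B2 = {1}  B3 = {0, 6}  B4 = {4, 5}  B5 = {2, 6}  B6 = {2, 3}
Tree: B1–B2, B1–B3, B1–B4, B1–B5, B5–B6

A tree decomposition must satisfy three properties: every vertex lies in some bag; for every edge, both endpoints lie together in some bag; and for every vertex, the bags containing it form a connected subtree. Here edge (6,1) lies in no bag, so the decomposition is invalid.

No — edge (6,1) lies in no bag.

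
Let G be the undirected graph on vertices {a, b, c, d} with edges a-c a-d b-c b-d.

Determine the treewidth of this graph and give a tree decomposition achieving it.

Every bag has size at most 3, so the width is 3 − 1 = 2 and tw(G) ≤ 2. For the lower bound, G contains the cycle d–b–c–a–d, so G is not a forest; only forests have treewidth ≤ 1, hence tw(G) ≥ 2. The upper and lower bounds meet at 2, so that is the treewidth.

Treewidth 2.
Bags: B1 = {b, c, d}  B2 = {a, c, d}
Tree: B1–B2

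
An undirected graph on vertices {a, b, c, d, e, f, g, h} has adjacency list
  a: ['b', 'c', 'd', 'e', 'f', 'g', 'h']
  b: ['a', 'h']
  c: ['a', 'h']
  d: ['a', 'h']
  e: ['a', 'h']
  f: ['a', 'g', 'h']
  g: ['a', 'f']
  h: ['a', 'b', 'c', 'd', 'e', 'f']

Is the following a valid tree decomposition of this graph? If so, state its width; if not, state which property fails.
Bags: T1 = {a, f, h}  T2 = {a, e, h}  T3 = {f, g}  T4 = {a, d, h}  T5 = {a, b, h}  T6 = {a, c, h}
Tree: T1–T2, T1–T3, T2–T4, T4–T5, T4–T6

A tree decomposition must satisfy three properties: every vertex lies in some bag; for every edge, both endpoints lie together in some bag; and for every vertex, the bags containing it form a connected subtree. Here edge (a,g) lies in no bag, so the decomposition is invalid.

No — edge (a,g) lies in no bag.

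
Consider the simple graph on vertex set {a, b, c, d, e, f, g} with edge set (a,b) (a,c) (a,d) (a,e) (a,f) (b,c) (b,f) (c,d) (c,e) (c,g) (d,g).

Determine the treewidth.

2

A width-2 tree decomposition is:
Bags: B1 = {a, b, c}  B2 = {a, b, f}  B3 = {a, c, d}  B4 = {c, d, g}  B5 = {a, c, e}
Tree: B1–B2, B1–B3, B3–B4, B1–B5
Each bag holds 3 vertices, so the decomposition has width 2, which upper-bounds the treewidth. Conversely, {c, d, g} is a clique of size 3, and the vertices of any clique must share a bag in every tree decomposition; so some bag has ≥ 3 vertices and tw(G) ≥ 2. Combining the bounds, tw(G) = 2.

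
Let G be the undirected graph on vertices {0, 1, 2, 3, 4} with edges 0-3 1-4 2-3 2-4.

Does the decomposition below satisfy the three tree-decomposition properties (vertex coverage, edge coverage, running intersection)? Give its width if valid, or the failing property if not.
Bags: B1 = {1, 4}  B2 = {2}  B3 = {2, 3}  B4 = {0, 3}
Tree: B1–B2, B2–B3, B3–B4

A tree decomposition must satisfy three properties: every vertex lies in some bag; for every edge, both endpoints lie together in some bag; and for every vertex, the bags containing it form a connected subtree. Here edge (4,2) lies in no bag, so the decomposition is invalid.

No — edge (4,2) lies in no bag.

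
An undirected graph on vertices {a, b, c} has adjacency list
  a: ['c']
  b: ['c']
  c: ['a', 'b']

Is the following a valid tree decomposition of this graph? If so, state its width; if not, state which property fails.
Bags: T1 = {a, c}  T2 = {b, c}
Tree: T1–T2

Checking the three conditions: (i) the bags cover all of {a, b, c}; (ii) for each edge, some bag contains both endpoints; (iii) the bags containing any fixed vertex form a subtree. All hold, so the decomposition is valid with width 2 − 1 = 1.

Yes; width 1.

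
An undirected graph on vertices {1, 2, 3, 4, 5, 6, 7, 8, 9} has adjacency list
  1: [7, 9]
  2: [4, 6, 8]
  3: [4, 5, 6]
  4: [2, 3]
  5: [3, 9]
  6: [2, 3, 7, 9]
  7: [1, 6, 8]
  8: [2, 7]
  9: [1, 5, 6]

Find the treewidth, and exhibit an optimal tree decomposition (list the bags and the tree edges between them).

Every bag has size at most 4, so the width is 4 − 1 = 3 and tw(G) ≤ 3. For the lower bound: the 4 vertex sets {1,5,9}, {7}, {6}, {2,3,4,8} are disjoint, each induces a connected subgraph, and every pair is joined by at least one edge of G. Contracting each set to a single vertex therefore yields K_{4} as a minor, and since treewidth is minor-monotone, tw(G) ≥ tw(K_{4}) = 3. Therefore the treewidth is 3.

Treewidth 3.
Bags: B1 = {1, 5, 7, 9}  B2 = {5, 6, 7, 9}  B3 = {3, 5, 6, 7}  B4 = {3, 6, 7, 8}  B5 = {2, 3, 6, 8}  B6 = {2, 3, 4, 8}
Tree: B1–B2, B2–B3, B3–B4, B4–B5, B5–B6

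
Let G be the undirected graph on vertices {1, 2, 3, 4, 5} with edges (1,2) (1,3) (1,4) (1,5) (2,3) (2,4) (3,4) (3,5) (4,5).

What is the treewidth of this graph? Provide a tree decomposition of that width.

Treewidth 3.
One such decomposition:
Bags: B1 = {1, 3, 4, 5}  B2 = {1, 2, 3, 4}
Tree: B1–B2

Every bag has size at most 4, so the width is 4 − 1 = 3 and tw(G) ≤ 3. Conversely, {1, 2, 3, 4} is a clique of size 4, and the vertices of any clique must share a bag in every tree decomposition; so some bag has ≥ 4 vertices and tw(G) ≥ 3. Combining the bounds, tw(G) = 3.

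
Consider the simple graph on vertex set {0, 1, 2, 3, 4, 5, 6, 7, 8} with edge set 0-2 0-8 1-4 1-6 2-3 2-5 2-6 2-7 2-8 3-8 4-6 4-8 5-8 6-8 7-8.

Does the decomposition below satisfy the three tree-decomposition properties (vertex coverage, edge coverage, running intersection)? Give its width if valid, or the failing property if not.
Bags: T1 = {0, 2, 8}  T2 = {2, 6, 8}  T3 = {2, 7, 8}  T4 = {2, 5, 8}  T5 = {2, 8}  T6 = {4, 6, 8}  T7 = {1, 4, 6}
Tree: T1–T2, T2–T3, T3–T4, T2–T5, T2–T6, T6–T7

No — vertex 3 appears in no bag.

A tree decomposition must satisfy three properties: every vertex lies in some bag; for every edge, both endpoints lie together in some bag; and for every vertex, the bags containing it form a connected subtree. Here vertex 3 appears in no bag, so the decomposition is invalid.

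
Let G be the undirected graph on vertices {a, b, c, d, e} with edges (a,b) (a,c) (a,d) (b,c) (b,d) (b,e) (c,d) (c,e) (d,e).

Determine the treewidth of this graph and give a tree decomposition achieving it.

The largest bag has 4 vertices, giving width 3; this decomposition certifies tw(G) ≤ 3. On the other hand G contains the 4-clique {b, c, d, e}. A clique must lie in a single bag of any decomposition, so no decomposition can have width below 3. Hence tw(G) = 3 exactly.

Treewidth 3.
One optimal decomposition is:
Bags: B1 = {a, b, c, d}  B2 = {b, c, d, e}
Tree: B1–B2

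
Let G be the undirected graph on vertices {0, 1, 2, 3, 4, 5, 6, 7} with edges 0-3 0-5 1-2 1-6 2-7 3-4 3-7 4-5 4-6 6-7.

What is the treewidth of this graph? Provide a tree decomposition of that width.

Each bag holds 3 vertices, so the decomposition has width 2, which upper-bounds the treewidth. The edges 2–1–6–7–2 form a cycle, so G is not a tree and its treewidth is at least 2. Hence tw(G) = 2 exactly.

Treewidth 2.
One optimal decomposition is:
Bags: B1 = {1, 2, 7}  B2 = {1, 6, 7}  B3 = {3, 6, 7}  B4 = {3, 4, 6}  B5 = {0, 3, 4}  B6 = {0, 4, 5}
Tree: B1–B2, B2–B3, B3–B4, B4–B5, B5–B6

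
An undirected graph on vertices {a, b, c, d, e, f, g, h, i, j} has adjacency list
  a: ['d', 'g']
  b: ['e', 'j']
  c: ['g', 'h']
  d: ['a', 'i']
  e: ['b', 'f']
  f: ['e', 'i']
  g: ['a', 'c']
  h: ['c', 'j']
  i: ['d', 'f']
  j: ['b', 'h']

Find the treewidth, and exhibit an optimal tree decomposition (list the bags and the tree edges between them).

Treewidth 2.
One optimal decomposition is:
Bags: B1 = {d, f, i}  B2 = {a, d, f}  B3 = {a, f, g}  B4 = {c, f, g}  B5 = {c, f, h}  B6 = {f, h, j}  B7 = {b, f, j}  B8 = {b, e, f}
Tree: B1–B2, B2–B3, B3–B4, B4–B5, B5–B6, B6–B7, B7–B8

Every bag has size at most 3, so the width is 3 − 1 = 2 and tw(G) ≤ 2. Since f–i–d–a–g–c–h–j–b–e–f is a cycle in G, G is not acyclic. Forests are exactly the graphs of treewidth ≤ 1, so tw(G) ≥ 2. Therefore the treewidth is 2.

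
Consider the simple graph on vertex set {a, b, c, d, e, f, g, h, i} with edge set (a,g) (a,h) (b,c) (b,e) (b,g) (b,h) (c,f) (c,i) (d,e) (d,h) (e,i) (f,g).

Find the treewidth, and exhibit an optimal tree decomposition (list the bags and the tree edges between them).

Each bag holds 4 vertices, so the decomposition has width 3, which upper-bounds the treewidth. For the lower bound: the 4 vertex sets {a,f,g}, {c}, {b}, {d,e,h,i} are disjoint, each induces a connected subgraph, and every pair is joined by at least one edge of G. Contracting each set to a single vertex therefore yields K_{4} as a minor, and since treewidth is minor-monotone, tw(G) ≥ tw(K_{4}) = 3. Hence tw(G) = 3 exactly.

Treewidth 3.
One such decomposition:
Bags: B1 = {a, c, f, g}  B2 = {a, b, c, g}  B3 = {a, b, c, h}  B4 = {b, c, h, i}  B5 = {b, e, h, i}  B6 = {d, e, h, i}
Tree: B1–B2, B2–B3, B3–B4, B4–B5, B5–B6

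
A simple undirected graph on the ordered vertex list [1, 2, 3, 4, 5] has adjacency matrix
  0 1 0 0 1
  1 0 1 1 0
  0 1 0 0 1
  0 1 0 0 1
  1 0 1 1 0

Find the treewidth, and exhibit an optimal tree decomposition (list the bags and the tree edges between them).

Treewidth 2.
Bags: B1 = {2, 4, 5}  B2 = {2, 3, 5}  B3 = {1, 2, 5}
Tree: B1–B2, B2–B3

Each bag holds 3 vertices, so the decomposition has width 2, which upper-bounds the treewidth. Since 4–2–3–5–4 is a cycle in G, G is not acyclic. Forests are exactly the graphs of treewidth ≤ 1, so tw(G) ≥ 2. Therefore the treewidth is 2.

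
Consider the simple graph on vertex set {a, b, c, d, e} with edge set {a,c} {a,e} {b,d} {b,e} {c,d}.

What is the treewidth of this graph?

A width-2 tree decomposition is:
Bags: B1 = {a, c, d}  B2 = {a, b, d}  B3 = {a, b, e}
Tree: B1–B2, B2–B3
Every bag has size at most 3, so the width is 3 − 1 = 2 and tw(G) ≤ 2. Since a–c–d–b–e–a is a cycle in G, G is not acyclic. Forests are exactly the graphs of treewidth ≤ 1, so tw(G) ≥ 2. The upper and lower bounds meet at 2, so that is the treewidth.

2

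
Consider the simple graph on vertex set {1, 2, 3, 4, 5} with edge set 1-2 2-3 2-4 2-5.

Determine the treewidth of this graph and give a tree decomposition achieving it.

Every bag has size at most 2, so the width is 2 − 1 = 1 and tw(G) ≤ 1. Since G has at least one edge (e.g. 2–4), it is not an edgeless graph, so tw(G) ≥ 1. Hence tw(G) = 1 exactly.

Treewidth 1.
Bags: B1 = {2, 4}  B2 = {2, 5}  B3 = {2, 3}  B4 = {1, 2}
Tree: B1–B2, B1–B3, B3–B4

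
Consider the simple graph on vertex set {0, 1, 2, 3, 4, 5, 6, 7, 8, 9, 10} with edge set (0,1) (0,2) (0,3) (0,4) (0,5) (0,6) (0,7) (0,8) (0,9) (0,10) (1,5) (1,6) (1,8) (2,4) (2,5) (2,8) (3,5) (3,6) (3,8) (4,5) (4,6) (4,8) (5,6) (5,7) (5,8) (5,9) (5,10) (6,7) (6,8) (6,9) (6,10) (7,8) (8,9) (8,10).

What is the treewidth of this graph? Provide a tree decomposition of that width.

Every bag has size at most 5, so the width is 5 − 1 = 4 and tw(G) ≤ 4. For the lower bound, the 5 vertices {0, 2, 4, 5, 8} are pairwise adjacent, and any tree decomposition puts a clique entirely inside one bag — forcing width ≥ 4. Combining the bounds, tw(G) = 4.

Treewidth 4.
One such decomposition:
Bags: B1 = {0, 3, 5, 6, 8}  B2 = {0, 4, 5, 6, 8}  B3 = {0, 5, 6, 8, 10}  B4 = {0, 5, 6, 8, 9}  B5 = {0, 2, 4, 5, 8}  B6 = {0, 5, 6, 7, 8}  B7 = {0, 1, 5, 6, 8}
Tree: B1–B2, B1–B3, B2–B4, B2–B5, B3–B6, B4–B7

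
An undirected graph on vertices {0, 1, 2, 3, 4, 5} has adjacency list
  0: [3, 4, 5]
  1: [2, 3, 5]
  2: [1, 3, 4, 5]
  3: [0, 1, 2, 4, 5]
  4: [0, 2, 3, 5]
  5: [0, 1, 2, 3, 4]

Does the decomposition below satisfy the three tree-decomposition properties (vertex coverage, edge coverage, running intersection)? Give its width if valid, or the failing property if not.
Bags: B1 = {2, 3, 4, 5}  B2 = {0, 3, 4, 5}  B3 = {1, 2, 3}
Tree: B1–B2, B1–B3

No — edge (5,1) lies in no bag.

A tree decomposition must satisfy three properties: every vertex lies in some bag; for every edge, both endpoints lie together in some bag; and for every vertex, the bags containing it form a connected subtree. Here edge (5,1) lies in no bag, so the decomposition is invalid.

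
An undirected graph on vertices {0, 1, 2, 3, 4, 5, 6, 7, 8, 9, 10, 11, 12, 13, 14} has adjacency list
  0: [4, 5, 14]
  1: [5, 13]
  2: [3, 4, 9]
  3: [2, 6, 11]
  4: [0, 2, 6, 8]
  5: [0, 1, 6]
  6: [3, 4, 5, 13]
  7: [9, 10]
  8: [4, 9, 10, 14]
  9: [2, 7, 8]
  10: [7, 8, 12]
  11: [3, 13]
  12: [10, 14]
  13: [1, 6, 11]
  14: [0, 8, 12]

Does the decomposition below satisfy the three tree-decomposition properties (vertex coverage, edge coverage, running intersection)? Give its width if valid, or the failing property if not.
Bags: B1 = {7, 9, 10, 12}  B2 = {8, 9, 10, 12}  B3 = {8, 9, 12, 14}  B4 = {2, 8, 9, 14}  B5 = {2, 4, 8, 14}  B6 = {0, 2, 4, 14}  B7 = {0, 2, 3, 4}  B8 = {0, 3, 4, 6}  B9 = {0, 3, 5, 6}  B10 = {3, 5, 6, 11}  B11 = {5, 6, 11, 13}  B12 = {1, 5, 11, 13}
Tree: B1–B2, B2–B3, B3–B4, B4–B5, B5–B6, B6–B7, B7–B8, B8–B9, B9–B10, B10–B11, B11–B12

Yes; width 3.

Vertex coverage: the bags together contain {0, 1, 2, 3, 4, 5, 6, 7, 8, 9, 10, 11, 12, 13, 14}, the full vertex set. Edge coverage: each edge of G has both endpoints in at least one bag. Running intersection: for every vertex, the bags containing it form a connected subtree. All three properties hold, so this is a valid tree decomposition of width max|bag| − 1 = 3, and hence tw(G) ≤ 3.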